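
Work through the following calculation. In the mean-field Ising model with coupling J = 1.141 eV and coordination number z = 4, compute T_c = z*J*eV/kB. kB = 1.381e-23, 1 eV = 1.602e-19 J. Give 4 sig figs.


Step 1: z*J = 4*1.141 = 4.564 eV
Step 2: Convert to Joules: 4.564*1.602e-19 = 7.312e-19 J
Step 3: T_c = 7.312e-19 / 1.381e-23 = 5.294e+04 K

5.294e+04


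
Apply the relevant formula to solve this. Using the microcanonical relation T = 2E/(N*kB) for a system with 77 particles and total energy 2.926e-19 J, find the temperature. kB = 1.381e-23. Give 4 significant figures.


Step 1: Numerator = 2*E = 2*2.926e-19 = 5.852e-19 J
Step 2: Denominator = N*kB = 77*1.381e-23 = 1.063e-21
Step 3: T = 5.852e-19 / 1.063e-21 = 550.3 K

550.3


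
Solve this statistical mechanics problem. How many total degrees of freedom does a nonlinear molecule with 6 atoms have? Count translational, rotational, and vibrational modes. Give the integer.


Step 1: Translational DOF = 3
Step 2: Rotational DOF (nonlinear) = 3
Step 3: Vibrational DOF = 3*6 - 6 = 12
Step 4: Total = 3 + 3 + 12 = 18

18


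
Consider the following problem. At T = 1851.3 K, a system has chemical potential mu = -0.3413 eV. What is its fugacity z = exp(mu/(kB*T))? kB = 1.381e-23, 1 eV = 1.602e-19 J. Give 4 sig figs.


Step 1: Convert mu to Joules: -0.3413*1.602e-19 = -5.468e-20 J
Step 2: kB*T = 1.381e-23*1851.3 = 2.557e-20 J
Step 3: mu/(kB*T) = -2.139
Step 4: z = exp(-2.139) = 0.1178

0.1178


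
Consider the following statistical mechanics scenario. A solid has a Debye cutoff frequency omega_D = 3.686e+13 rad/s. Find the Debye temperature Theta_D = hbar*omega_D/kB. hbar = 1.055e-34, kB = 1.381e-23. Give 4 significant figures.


Step 1: hbar*omega_D = 1.055e-34 * 3.686e+13 = 3.889e-21 J
Step 2: Theta_D = 3.889e-21 / 1.381e-23
Step 3: Theta_D = 281.6 K

281.6


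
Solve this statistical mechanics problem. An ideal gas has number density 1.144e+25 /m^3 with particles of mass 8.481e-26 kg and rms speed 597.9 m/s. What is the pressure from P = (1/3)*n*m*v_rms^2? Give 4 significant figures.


Step 1: v_rms^2 = 597.9^2 = 3.575e+05
Step 2: n*m = 1.144e+25*8.481e-26 = 0.9702
Step 3: P = (1/3)*0.9702*3.575e+05 = 1.156e+05 Pa

1.156e+05


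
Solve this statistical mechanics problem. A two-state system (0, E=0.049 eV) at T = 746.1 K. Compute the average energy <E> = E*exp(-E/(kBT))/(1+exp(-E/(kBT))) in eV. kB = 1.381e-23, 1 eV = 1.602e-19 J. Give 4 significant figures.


Step 1: beta*E = 0.049*1.602e-19/(1.381e-23*746.1) = 0.7618
Step 2: exp(-beta*E) = 0.4668
Step 3: <E> = 0.049*0.4668/(1+0.4668) = 0.01559 eV

0.01559


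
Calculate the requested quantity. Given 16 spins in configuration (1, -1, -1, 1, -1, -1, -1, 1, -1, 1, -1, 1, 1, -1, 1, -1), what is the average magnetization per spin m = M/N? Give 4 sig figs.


Step 1: Count up spins (+1): 7, down spins (-1): 9
Step 2: Total magnetization M = 7 - 9 = -2
Step 3: m = M/N = -2/16 = -0.125

-0.125


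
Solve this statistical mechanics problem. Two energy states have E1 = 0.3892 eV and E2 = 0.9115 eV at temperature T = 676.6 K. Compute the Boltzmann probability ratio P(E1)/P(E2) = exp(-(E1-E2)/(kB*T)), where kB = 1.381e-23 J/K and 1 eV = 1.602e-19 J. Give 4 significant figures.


Step 1: Compute energy difference dE = E1 - E2 = 0.3892 - 0.9115 = -0.5223 eV
Step 2: Convert to Joules: dE_J = -0.5223 * 1.602e-19 = -8.367e-20 J
Step 3: Compute exponent = -dE_J / (kB * T) = -(-8.367e-20) / (1.381e-23 * 676.6) = 8.955
Step 4: P(E1)/P(E2) = exp(8.955) = 7745

7745


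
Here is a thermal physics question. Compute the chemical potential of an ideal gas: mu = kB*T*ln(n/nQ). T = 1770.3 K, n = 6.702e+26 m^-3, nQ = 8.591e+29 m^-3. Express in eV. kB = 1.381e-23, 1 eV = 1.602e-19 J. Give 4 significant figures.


Step 1: n/nQ = 6.702e+26/8.591e+29 = 0.0007801
Step 2: ln(n/nQ) = -7.156
Step 3: mu = kB*T*ln(n/nQ) = 2.445e-20*-7.156 = -1.75e-19 J
Step 4: Convert to eV: -1.75e-19/1.602e-19 = -1.092 eV

-1.092


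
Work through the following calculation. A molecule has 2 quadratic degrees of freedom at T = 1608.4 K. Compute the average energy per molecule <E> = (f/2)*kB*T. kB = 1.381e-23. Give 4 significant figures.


Step 1: f/2 = 2/2 = 1
Step 2: kB*T = 1.381e-23 * 1608.4 = 2.221e-20
Step 3: <E> = 1 * 2.221e-20 = 2.221e-20 J

2.221e-20


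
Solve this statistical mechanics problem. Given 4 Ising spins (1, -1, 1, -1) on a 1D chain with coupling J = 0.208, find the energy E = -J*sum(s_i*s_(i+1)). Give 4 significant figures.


Step 1: Nearest-neighbor products: -1, -1, -1
Step 2: Sum of products = -3
Step 3: E = -0.208 * -3 = 0.624

0.624


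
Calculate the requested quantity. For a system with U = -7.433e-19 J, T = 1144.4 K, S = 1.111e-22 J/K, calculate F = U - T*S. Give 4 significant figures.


Step 1: T*S = 1144.4 * 1.111e-22 = 1.271e-19 J
Step 2: F = U - T*S = -7.433e-19 - 1.271e-19
Step 3: F = -8.704e-19 J

-8.704e-19


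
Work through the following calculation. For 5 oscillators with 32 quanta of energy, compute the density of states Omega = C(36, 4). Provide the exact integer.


Step 1: Use binomial coefficient C(36, 4)
Step 2: Numerator = 36! / 32!
Step 3: Denominator = 4!
Step 4: Omega = 58905

58905


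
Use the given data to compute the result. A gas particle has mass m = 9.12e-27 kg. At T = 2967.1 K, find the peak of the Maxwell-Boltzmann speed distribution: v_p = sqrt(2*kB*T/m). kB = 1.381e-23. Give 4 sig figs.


Step 1: Numerator = 2*kB*T = 2*1.381e-23*2967.1 = 8.195e-20
Step 2: Ratio = 8.195e-20 / 9.12e-27 = 8.986e+06
Step 3: v_p = sqrt(8.986e+06) = 2998 m/s

2998


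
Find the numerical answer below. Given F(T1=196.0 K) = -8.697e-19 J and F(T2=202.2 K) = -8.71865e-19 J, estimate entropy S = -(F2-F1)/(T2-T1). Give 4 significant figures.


Step 1: dF = F2 - F1 = -8.71865e-19 - (-8.697e-19) = -2.165e-21 J
Step 2: dT = T2 - T1 = 202.2 - 196.0 = 6.2 K
Step 3: S = -dF/dT = -(-2.165e-21)/6.2 = 3.492e-22 J/K

3.492e-22


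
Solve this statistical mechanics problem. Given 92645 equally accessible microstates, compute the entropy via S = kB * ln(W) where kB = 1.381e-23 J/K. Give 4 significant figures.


Step 1: ln(W) = ln(92645) = 11.44
Step 2: S = kB * ln(W) = 1.381e-23 * 11.44
Step 3: S = 1.579e-22 J/K

1.579e-22


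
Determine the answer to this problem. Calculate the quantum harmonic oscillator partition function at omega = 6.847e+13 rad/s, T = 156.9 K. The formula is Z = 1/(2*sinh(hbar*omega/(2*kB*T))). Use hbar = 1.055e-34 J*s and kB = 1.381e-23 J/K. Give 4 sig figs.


Step 1: Compute x = hbar*omega/(kB*T) = 1.055e-34*6.847e+13/(1.381e-23*156.9) = 3.334
Step 2: x/2 = 1.667
Step 3: sinh(x/2) = 2.553
Step 4: Z = 1/(2*2.553) = 0.1958

0.1958


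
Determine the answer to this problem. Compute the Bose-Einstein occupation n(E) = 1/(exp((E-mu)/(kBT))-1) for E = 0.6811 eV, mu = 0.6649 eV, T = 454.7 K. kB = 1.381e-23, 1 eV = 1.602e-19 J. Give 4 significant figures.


Step 1: (E - mu) = 0.0162 eV
Step 2: x = (E-mu)*eV/(kB*T) = 0.0162*1.602e-19/(1.381e-23*454.7) = 0.4133
Step 3: exp(x) = 1.512
Step 4: n = 1/(exp(x)-1) = 1.954

1.954


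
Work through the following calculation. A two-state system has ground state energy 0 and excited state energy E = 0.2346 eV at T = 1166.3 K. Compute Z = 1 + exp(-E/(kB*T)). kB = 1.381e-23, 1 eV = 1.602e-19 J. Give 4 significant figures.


Step 1: Compute beta*E = E*eV/(kB*T) = 0.2346*1.602e-19/(1.381e-23*1166.3) = 2.333
Step 2: exp(-beta*E) = exp(-2.333) = 0.09697
Step 3: Z = 1 + 0.09697 = 1.097

1.097


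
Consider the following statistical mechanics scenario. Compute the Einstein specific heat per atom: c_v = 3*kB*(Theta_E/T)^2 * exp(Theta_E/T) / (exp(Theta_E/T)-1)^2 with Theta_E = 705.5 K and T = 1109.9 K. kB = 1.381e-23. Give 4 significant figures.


Step 1: x = Theta_E/T = 705.5/1109.9 = 0.6356
Step 2: x^2 = 0.404
Step 3: exp(x) = 1.888
Step 4: c_v = 3*1.381e-23*0.404*1.888/(1.888-1)^2 = 4.006e-23

4.006e-23


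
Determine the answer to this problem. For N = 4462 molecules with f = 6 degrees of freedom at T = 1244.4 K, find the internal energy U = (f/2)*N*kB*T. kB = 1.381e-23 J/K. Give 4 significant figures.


Step 1: f/2 = 6/2 = 3.0
Step 2: N*kB*T = 4462*1.381e-23*1244.4 = 7.668e-17
Step 3: U = 3.0 * 7.668e-17 = 2.3e-16 J

2.3e-16


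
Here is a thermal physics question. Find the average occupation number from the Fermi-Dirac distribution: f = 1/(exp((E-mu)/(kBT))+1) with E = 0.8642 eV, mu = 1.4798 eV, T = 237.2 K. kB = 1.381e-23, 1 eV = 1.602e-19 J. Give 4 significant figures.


Step 1: (E - mu) = 0.8642 - 1.4798 = -0.6156 eV
Step 2: Convert: (E-mu)*eV = -9.862e-20 J
Step 3: x = (E-mu)*eV/(kB*T) = -30.11
Step 4: f = 1/(exp(-30.11)+1) = 1

1


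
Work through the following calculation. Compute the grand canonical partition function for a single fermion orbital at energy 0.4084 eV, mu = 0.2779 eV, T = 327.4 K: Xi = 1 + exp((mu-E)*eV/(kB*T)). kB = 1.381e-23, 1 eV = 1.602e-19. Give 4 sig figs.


Step 1: (mu - E) = 0.2779 - 0.4084 = -0.1305 eV
Step 2: x = (mu-E)*eV/(kB*T) = -0.1305*1.602e-19/(1.381e-23*327.4) = -4.624
Step 3: exp(x) = 0.009815
Step 4: Xi = 1 + 0.009815 = 1.01

1.01


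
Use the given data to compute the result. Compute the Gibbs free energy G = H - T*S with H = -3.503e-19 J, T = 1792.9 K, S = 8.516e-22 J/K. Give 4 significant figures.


Step 1: T*S = 1792.9 * 8.516e-22 = 1.527e-18 J
Step 2: G = H - T*S = -3.503e-19 - 1.527e-18
Step 3: G = -1.877e-18 J

-1.877e-18


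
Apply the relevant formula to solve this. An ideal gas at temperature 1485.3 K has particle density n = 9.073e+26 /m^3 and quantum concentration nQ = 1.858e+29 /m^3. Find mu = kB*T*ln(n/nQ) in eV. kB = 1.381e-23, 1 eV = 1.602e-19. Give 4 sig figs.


Step 1: n/nQ = 9.073e+26/1.858e+29 = 0.004883
Step 2: ln(n/nQ) = -5.322
Step 3: mu = kB*T*ln(n/nQ) = 2.051e-20*-5.322 = -1.092e-19 J
Step 4: Convert to eV: -1.092e-19/1.602e-19 = -0.6814 eV

-0.6814


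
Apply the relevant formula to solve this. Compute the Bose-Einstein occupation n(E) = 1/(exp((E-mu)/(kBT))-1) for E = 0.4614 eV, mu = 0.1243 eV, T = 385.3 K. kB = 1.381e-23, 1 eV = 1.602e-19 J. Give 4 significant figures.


Step 1: (E - mu) = 0.3371 eV
Step 2: x = (E-mu)*eV/(kB*T) = 0.3371*1.602e-19/(1.381e-23*385.3) = 10.15
Step 3: exp(x) = 2.557e+04
Step 4: n = 1/(exp(x)-1) = 3.911e-05

3.911e-05


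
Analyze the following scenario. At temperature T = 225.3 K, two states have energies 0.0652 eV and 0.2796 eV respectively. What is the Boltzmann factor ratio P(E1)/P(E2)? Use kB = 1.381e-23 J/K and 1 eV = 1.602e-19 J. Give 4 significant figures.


Step 1: Compute energy difference dE = E1 - E2 = 0.0652 - 0.2796 = -0.2144 eV
Step 2: Convert to Joules: dE_J = -0.2144 * 1.602e-19 = -3.435e-20 J
Step 3: Compute exponent = -dE_J / (kB * T) = -(-3.435e-20) / (1.381e-23 * 225.3) = 11.04
Step 4: P(E1)/P(E2) = exp(11.04) = 6.226e+04

6.226e+04


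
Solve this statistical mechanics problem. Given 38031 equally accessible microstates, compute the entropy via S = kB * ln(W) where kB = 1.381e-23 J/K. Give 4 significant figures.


Step 1: ln(W) = ln(38031) = 10.55
Step 2: S = kB * ln(W) = 1.381e-23 * 10.55
Step 3: S = 1.456e-22 J/K

1.456e-22


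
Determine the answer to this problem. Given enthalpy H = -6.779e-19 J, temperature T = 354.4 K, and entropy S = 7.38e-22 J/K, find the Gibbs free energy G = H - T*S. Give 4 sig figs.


Step 1: T*S = 354.4 * 7.38e-22 = 2.615e-19 J
Step 2: G = H - T*S = -6.779e-19 - 2.615e-19
Step 3: G = -9.394e-19 J

-9.394e-19


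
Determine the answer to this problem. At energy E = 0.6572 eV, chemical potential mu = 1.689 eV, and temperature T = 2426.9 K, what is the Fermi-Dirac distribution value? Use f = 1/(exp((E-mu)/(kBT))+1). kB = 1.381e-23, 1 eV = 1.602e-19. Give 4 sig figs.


Step 1: (E - mu) = 0.6572 - 1.689 = -1.032 eV
Step 2: Convert: (E-mu)*eV = -1.653e-19 J
Step 3: x = (E-mu)*eV/(kB*T) = -4.932
Step 4: f = 1/(exp(-4.932)+1) = 0.9928

0.9928


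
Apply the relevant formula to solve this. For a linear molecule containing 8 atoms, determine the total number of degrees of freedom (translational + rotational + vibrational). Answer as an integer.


Step 1: Translational DOF = 3
Step 2: Rotational DOF (linear) = 2
Step 3: Vibrational DOF = 3*8 - 5 = 19
Step 4: Total = 3 + 2 + 19 = 24

24


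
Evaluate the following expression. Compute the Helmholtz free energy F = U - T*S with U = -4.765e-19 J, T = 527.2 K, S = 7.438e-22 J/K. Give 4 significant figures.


Step 1: T*S = 527.2 * 7.438e-22 = 3.921e-19 J
Step 2: F = U - T*S = -4.765e-19 - 3.921e-19
Step 3: F = -8.686e-19 J

-8.686e-19


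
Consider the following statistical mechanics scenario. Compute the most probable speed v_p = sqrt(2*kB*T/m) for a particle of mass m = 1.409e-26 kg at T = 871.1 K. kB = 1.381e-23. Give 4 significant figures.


Step 1: Numerator = 2*kB*T = 2*1.381e-23*871.1 = 2.406e-20
Step 2: Ratio = 2.406e-20 / 1.409e-26 = 1.708e+06
Step 3: v_p = sqrt(1.708e+06) = 1307 m/s

1307


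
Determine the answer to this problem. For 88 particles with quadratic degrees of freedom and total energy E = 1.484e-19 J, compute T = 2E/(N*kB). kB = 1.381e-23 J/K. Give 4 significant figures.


Step 1: Numerator = 2*E = 2*1.484e-19 = 2.968e-19 J
Step 2: Denominator = N*kB = 88*1.381e-23 = 1.215e-21
Step 3: T = 2.968e-19 / 1.215e-21 = 244.2 K

244.2


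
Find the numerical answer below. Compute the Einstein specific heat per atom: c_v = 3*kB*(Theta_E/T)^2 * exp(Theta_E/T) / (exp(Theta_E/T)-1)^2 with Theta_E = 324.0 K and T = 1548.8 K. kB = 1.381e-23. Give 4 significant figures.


Step 1: x = Theta_E/T = 324.0/1548.8 = 0.2092
Step 2: x^2 = 0.04376
Step 3: exp(x) = 1.233
Step 4: c_v = 3*1.381e-23*0.04376*1.233/(1.233-1)^2 = 4.128e-23

4.128e-23


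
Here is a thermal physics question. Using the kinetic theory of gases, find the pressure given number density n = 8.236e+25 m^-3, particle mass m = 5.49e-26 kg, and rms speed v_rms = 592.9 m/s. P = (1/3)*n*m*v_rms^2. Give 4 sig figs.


Step 1: v_rms^2 = 592.9^2 = 3.515e+05
Step 2: n*m = 8.236e+25*5.49e-26 = 4.522
Step 3: P = (1/3)*4.522*3.515e+05 = 5.298e+05 Pa

5.298e+05


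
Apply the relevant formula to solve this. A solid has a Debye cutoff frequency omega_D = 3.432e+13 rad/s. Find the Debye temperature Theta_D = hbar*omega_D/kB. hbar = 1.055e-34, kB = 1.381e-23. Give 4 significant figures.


Step 1: hbar*omega_D = 1.055e-34 * 3.432e+13 = 3.621e-21 J
Step 2: Theta_D = 3.621e-21 / 1.381e-23
Step 3: Theta_D = 262.2 K

262.2


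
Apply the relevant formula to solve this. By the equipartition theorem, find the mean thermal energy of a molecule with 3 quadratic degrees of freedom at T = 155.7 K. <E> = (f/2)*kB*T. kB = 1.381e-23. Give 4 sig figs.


Step 1: f/2 = 3/2 = 1.5
Step 2: kB*T = 1.381e-23 * 155.7 = 2.15e-21
Step 3: <E> = 1.5 * 2.15e-21 = 3.225e-21 J

3.225e-21


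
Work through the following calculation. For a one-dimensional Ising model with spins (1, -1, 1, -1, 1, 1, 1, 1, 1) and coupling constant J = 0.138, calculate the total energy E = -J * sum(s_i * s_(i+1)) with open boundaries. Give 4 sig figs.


Step 1: Nearest-neighbor products: -1, -1, -1, -1, 1, 1, 1, 1
Step 2: Sum of products = 0
Step 3: E = -0.138 * 0 = 0

0


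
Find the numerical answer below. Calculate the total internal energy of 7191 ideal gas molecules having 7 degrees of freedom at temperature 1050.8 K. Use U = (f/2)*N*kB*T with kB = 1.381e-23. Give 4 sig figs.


Step 1: f/2 = 7/2 = 3.5
Step 2: N*kB*T = 7191*1.381e-23*1050.8 = 1.044e-16
Step 3: U = 3.5 * 1.044e-16 = 3.652e-16 J

3.652e-16


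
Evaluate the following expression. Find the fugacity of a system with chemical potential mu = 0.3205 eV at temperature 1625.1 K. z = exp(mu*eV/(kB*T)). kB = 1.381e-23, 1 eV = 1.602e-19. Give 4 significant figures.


Step 1: Convert mu to Joules: 0.3205*1.602e-19 = 5.134e-20 J
Step 2: kB*T = 1.381e-23*1625.1 = 2.244e-20 J
Step 3: mu/(kB*T) = 2.288
Step 4: z = exp(2.288) = 9.853

9.853


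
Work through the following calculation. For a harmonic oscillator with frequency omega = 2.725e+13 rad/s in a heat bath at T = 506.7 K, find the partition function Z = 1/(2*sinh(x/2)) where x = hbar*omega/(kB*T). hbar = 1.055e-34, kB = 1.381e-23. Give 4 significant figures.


Step 1: Compute x = hbar*omega/(kB*T) = 1.055e-34*2.725e+13/(1.381e-23*506.7) = 0.4108
Step 2: x/2 = 0.2054
Step 3: sinh(x/2) = 0.2069
Step 4: Z = 1/(2*0.2069) = 2.417

2.417


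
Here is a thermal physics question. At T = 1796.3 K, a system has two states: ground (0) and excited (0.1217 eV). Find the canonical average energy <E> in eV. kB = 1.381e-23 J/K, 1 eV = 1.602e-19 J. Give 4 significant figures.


Step 1: beta*E = 0.1217*1.602e-19/(1.381e-23*1796.3) = 0.7859
Step 2: exp(-beta*E) = 0.4557
Step 3: <E> = 0.1217*0.4557/(1+0.4557) = 0.0381 eV

0.0381


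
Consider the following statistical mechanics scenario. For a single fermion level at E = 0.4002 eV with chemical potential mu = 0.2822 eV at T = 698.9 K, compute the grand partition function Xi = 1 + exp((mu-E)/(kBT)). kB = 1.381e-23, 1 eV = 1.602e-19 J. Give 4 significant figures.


Step 1: (mu - E) = 0.2822 - 0.4002 = -0.118 eV
Step 2: x = (mu-E)*eV/(kB*T) = -0.118*1.602e-19/(1.381e-23*698.9) = -1.959
Step 3: exp(x) = 0.1411
Step 4: Xi = 1 + 0.1411 = 1.141

1.141


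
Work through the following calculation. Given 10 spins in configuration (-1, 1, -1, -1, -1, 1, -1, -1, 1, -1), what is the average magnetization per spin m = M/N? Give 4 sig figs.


Step 1: Count up spins (+1): 3, down spins (-1): 7
Step 2: Total magnetization M = 3 - 7 = -4
Step 3: m = M/N = -4/10 = -0.4

-0.4


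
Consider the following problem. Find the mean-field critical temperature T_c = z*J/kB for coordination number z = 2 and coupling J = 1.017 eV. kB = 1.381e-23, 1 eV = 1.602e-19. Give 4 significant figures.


Step 1: z*J = 2*1.017 = 2.034 eV
Step 2: Convert to Joules: 2.034*1.602e-19 = 3.258e-19 J
Step 3: T_c = 3.258e-19 / 1.381e-23 = 2.359e+04 K

2.359e+04


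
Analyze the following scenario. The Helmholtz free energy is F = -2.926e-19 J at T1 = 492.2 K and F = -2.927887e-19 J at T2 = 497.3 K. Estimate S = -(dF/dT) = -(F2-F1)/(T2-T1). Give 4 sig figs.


Step 1: dF = F2 - F1 = -2.927887e-19 - (-2.926e-19) = -1.887e-22 J
Step 2: dT = T2 - T1 = 497.3 - 492.2 = 5.1 K
Step 3: S = -dF/dT = -(-1.887e-22)/5.1 = 3.7e-23 J/K

3.7e-23


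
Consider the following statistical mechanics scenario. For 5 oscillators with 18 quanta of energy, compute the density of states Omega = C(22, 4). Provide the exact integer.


Step 1: Use binomial coefficient C(22, 4)
Step 2: Numerator = 22! / 18!
Step 3: Denominator = 4!
Step 4: Omega = 7315

7315


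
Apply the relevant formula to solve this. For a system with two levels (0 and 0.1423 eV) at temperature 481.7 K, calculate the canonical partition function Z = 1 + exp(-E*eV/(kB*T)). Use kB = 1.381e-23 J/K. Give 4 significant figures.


Step 1: Compute beta*E = E*eV/(kB*T) = 0.1423*1.602e-19/(1.381e-23*481.7) = 3.427
Step 2: exp(-beta*E) = exp(-3.427) = 0.03249
Step 3: Z = 1 + 0.03249 = 1.032

1.032


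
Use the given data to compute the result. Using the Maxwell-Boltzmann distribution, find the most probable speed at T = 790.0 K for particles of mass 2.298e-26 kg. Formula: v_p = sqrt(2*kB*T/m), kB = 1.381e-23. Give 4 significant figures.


Step 1: Numerator = 2*kB*T = 2*1.381e-23*790.0 = 2.182e-20
Step 2: Ratio = 2.182e-20 / 2.298e-26 = 9.495e+05
Step 3: v_p = sqrt(9.495e+05) = 974.4 m/s

974.4


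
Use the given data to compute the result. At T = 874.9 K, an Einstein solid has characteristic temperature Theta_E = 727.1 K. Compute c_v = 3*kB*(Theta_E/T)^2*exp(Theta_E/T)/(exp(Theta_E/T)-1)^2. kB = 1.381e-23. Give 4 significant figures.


Step 1: x = Theta_E/T = 727.1/874.9 = 0.8311
Step 2: x^2 = 0.6907
Step 3: exp(x) = 2.296
Step 4: c_v = 3*1.381e-23*0.6907*2.296/(2.296-1)^2 = 3.913e-23

3.913e-23


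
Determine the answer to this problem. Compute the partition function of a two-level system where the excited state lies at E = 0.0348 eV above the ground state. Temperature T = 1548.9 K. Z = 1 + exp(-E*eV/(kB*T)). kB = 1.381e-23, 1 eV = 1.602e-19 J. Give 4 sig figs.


Step 1: Compute beta*E = E*eV/(kB*T) = 0.0348*1.602e-19/(1.381e-23*1548.9) = 0.2606
Step 2: exp(-beta*E) = exp(-0.2606) = 0.7706
Step 3: Z = 1 + 0.7706 = 1.771

1.771


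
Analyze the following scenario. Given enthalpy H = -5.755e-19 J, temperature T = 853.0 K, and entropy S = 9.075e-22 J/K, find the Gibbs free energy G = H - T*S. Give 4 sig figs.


Step 1: T*S = 853.0 * 9.075e-22 = 7.741e-19 J
Step 2: G = H - T*S = -5.755e-19 - 7.741e-19
Step 3: G = -1.35e-18 J

-1.35e-18


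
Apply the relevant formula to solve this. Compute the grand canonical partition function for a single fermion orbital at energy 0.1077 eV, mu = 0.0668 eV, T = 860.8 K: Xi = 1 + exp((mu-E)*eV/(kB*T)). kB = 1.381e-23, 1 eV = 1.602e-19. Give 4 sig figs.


Step 1: (mu - E) = 0.0668 - 0.1077 = -0.0409 eV
Step 2: x = (mu-E)*eV/(kB*T) = -0.0409*1.602e-19/(1.381e-23*860.8) = -0.5512
Step 3: exp(x) = 0.5763
Step 4: Xi = 1 + 0.5763 = 1.576

1.576


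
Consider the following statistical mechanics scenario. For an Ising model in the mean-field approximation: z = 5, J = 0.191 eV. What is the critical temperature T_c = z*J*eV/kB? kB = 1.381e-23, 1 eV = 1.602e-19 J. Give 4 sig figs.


Step 1: z*J = 5*0.191 = 0.955 eV
Step 2: Convert to Joules: 0.955*1.602e-19 = 1.53e-19 J
Step 3: T_c = 1.53e-19 / 1.381e-23 = 1.108e+04 K

1.108e+04


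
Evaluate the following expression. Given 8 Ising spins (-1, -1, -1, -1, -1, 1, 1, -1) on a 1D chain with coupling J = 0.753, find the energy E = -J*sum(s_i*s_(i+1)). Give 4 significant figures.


Step 1: Nearest-neighbor products: 1, 1, 1, 1, -1, 1, -1
Step 2: Sum of products = 3
Step 3: E = -0.753 * 3 = -2.259

-2.259


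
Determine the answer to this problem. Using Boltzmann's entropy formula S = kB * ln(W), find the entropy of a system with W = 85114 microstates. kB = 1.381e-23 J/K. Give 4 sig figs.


Step 1: ln(W) = ln(85114) = 11.35
Step 2: S = kB * ln(W) = 1.381e-23 * 11.35
Step 3: S = 1.568e-22 J/K

1.568e-22


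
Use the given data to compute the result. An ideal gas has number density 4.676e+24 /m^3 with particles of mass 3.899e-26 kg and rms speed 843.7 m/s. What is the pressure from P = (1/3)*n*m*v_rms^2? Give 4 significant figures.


Step 1: v_rms^2 = 843.7^2 = 7.118e+05
Step 2: n*m = 4.676e+24*3.899e-26 = 0.1823
Step 3: P = (1/3)*0.1823*7.118e+05 = 4.326e+04 Pa

4.326e+04


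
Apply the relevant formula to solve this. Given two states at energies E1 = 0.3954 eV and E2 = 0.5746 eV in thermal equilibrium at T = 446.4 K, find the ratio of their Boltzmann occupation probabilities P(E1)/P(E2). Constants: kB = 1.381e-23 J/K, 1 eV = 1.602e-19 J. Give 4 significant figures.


Step 1: Compute energy difference dE = E1 - E2 = 0.3954 - 0.5746 = -0.1792 eV
Step 2: Convert to Joules: dE_J = -0.1792 * 1.602e-19 = -2.871e-20 J
Step 3: Compute exponent = -dE_J / (kB * T) = -(-2.871e-20) / (1.381e-23 * 446.4) = 4.657
Step 4: P(E1)/P(E2) = exp(4.657) = 105.3

105.3


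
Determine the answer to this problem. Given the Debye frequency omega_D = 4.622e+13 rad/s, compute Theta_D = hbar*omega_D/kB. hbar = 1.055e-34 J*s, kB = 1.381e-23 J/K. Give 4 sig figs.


Step 1: hbar*omega_D = 1.055e-34 * 4.622e+13 = 4.876e-21 J
Step 2: Theta_D = 4.876e-21 / 1.381e-23
Step 3: Theta_D = 353.1 K

353.1


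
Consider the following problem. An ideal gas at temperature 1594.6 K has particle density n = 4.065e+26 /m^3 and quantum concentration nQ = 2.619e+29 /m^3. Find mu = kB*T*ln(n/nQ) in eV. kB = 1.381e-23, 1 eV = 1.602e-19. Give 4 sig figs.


Step 1: n/nQ = 4.065e+26/2.619e+29 = 0.001552
Step 2: ln(n/nQ) = -6.468
Step 3: mu = kB*T*ln(n/nQ) = 2.202e-20*-6.468 = -1.424e-19 J
Step 4: Convert to eV: -1.424e-19/1.602e-19 = -0.8891 eV

-0.8891


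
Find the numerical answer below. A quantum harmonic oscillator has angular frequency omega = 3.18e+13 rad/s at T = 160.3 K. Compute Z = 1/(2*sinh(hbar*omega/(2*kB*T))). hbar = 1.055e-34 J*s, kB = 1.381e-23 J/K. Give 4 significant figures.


Step 1: Compute x = hbar*omega/(kB*T) = 1.055e-34*3.18e+13/(1.381e-23*160.3) = 1.515
Step 2: x/2 = 0.7577
Step 3: sinh(x/2) = 0.8324
Step 4: Z = 1/(2*0.8324) = 0.6007

0.6007


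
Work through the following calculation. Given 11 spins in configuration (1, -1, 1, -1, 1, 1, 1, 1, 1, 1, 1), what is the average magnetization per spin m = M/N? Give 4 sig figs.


Step 1: Count up spins (+1): 9, down spins (-1): 2
Step 2: Total magnetization M = 9 - 2 = 7
Step 3: m = M/N = 7/11 = 0.6364

0.6364


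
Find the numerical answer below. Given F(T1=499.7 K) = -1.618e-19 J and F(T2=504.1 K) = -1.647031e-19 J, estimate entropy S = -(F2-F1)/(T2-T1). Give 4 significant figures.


Step 1: dF = F2 - F1 = -1.647031e-19 - (-1.618e-19) = -2.9031e-21 J
Step 2: dT = T2 - T1 = 504.1 - 499.7 = 4.4 K
Step 3: S = -dF/dT = -(-2.9031e-21)/4.4 = 6.598e-22 J/K

6.598e-22


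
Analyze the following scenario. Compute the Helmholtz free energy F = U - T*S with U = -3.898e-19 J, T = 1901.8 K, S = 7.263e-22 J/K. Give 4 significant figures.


Step 1: T*S = 1901.8 * 7.263e-22 = 1.381e-18 J
Step 2: F = U - T*S = -3.898e-19 - 1.381e-18
Step 3: F = -1.771e-18 J

-1.771e-18


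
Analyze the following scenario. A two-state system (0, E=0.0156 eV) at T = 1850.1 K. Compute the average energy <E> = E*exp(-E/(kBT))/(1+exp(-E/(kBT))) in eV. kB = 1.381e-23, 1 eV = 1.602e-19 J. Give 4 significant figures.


Step 1: beta*E = 0.0156*1.602e-19/(1.381e-23*1850.1) = 0.09781
Step 2: exp(-beta*E) = 0.9068
Step 3: <E> = 0.0156*0.9068/(1+0.9068) = 0.007419 eV

0.007419


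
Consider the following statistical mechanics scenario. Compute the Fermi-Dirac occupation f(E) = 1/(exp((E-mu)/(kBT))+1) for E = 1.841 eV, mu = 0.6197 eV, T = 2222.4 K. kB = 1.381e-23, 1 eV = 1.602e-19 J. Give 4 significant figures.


Step 1: (E - mu) = 1.841 - 0.6197 = 1.221 eV
Step 2: Convert: (E-mu)*eV = 1.957e-19 J
Step 3: x = (E-mu)*eV/(kB*T) = 6.375
Step 4: f = 1/(exp(6.375)+1) = 0.001701

0.001701


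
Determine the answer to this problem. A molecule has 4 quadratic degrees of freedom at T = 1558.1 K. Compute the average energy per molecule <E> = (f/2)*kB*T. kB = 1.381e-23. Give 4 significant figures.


Step 1: f/2 = 4/2 = 2
Step 2: kB*T = 1.381e-23 * 1558.1 = 2.152e-20
Step 3: <E> = 2 * 2.152e-20 = 4.303e-20 J

4.303e-20


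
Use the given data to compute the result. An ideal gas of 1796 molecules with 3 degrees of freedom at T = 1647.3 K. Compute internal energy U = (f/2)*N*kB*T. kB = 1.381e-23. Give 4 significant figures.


Step 1: f/2 = 3/2 = 1.5
Step 2: N*kB*T = 1796*1.381e-23*1647.3 = 4.086e-17
Step 3: U = 1.5 * 4.086e-17 = 6.129e-17 J

6.129e-17


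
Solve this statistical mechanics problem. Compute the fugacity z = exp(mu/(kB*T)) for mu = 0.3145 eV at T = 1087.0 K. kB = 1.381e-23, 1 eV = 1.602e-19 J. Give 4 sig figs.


Step 1: Convert mu to Joules: 0.3145*1.602e-19 = 5.038e-20 J
Step 2: kB*T = 1.381e-23*1087.0 = 1.501e-20 J
Step 3: mu/(kB*T) = 3.356
Step 4: z = exp(3.356) = 28.68

28.68


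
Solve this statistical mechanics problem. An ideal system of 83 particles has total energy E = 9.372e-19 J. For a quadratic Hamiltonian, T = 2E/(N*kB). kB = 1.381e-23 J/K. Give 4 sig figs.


Step 1: Numerator = 2*E = 2*9.372e-19 = 1.874e-18 J
Step 2: Denominator = N*kB = 83*1.381e-23 = 1.146e-21
Step 3: T = 1.874e-18 / 1.146e-21 = 1635 K

1635


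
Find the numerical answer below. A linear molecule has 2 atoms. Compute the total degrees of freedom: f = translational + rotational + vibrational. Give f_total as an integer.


Step 1: Translational DOF = 3
Step 2: Rotational DOF (linear) = 2
Step 3: Vibrational DOF = 3*2 - 5 = 1
Step 4: Total = 3 + 2 + 1 = 6

6


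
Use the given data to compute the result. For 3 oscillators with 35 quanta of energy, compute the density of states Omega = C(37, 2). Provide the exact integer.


Step 1: Use binomial coefficient C(37, 2)
Step 2: Numerator = 37! / 35!
Step 3: Denominator = 2!
Step 4: Omega = 666

666


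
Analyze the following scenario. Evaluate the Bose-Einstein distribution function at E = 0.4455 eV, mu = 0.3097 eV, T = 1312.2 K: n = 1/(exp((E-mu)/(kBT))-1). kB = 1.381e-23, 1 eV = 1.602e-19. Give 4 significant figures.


Step 1: (E - mu) = 0.1358 eV
Step 2: x = (E-mu)*eV/(kB*T) = 0.1358*1.602e-19/(1.381e-23*1312.2) = 1.201
Step 3: exp(x) = 3.322
Step 4: n = 1/(exp(x)-1) = 0.4307

0.4307


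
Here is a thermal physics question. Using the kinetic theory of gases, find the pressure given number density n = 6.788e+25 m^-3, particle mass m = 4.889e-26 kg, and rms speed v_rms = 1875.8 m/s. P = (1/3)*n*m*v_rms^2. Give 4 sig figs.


Step 1: v_rms^2 = 1875.8^2 = 3.519e+06
Step 2: n*m = 6.788e+25*4.889e-26 = 3.319
Step 3: P = (1/3)*3.319*3.519e+06 = 3.892e+06 Pa

3.892e+06


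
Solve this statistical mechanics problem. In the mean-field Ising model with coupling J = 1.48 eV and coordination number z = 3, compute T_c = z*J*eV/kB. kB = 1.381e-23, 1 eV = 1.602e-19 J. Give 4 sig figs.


Step 1: z*J = 3*1.48 = 4.44 eV
Step 2: Convert to Joules: 4.44*1.602e-19 = 7.113e-19 J
Step 3: T_c = 7.113e-19 / 1.381e-23 = 5.151e+04 K

5.151e+04


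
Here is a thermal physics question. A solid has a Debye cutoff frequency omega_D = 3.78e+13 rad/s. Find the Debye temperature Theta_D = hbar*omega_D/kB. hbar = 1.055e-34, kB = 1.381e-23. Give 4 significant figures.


Step 1: hbar*omega_D = 1.055e-34 * 3.78e+13 = 3.988e-21 J
Step 2: Theta_D = 3.988e-21 / 1.381e-23
Step 3: Theta_D = 288.8 K

288.8


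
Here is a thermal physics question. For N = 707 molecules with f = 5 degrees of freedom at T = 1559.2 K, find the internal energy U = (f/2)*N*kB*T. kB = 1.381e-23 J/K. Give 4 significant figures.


Step 1: f/2 = 5/2 = 2.5
Step 2: N*kB*T = 707*1.381e-23*1559.2 = 1.522e-17
Step 3: U = 2.5 * 1.522e-17 = 3.806e-17 J

3.806e-17


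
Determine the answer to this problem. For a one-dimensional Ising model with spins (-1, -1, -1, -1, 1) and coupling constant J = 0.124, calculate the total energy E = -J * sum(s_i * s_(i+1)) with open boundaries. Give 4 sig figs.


Step 1: Nearest-neighbor products: 1, 1, 1, -1
Step 2: Sum of products = 2
Step 3: E = -0.124 * 2 = -0.248

-0.248


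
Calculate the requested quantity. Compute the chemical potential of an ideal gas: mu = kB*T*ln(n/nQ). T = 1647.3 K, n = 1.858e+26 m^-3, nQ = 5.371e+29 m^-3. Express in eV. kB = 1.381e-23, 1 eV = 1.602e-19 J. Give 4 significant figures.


Step 1: n/nQ = 1.858e+26/5.371e+29 = 0.0003459
Step 2: ln(n/nQ) = -7.969
Step 3: mu = kB*T*ln(n/nQ) = 2.275e-20*-7.969 = -1.813e-19 J
Step 4: Convert to eV: -1.813e-19/1.602e-19 = -1.132 eV

-1.132


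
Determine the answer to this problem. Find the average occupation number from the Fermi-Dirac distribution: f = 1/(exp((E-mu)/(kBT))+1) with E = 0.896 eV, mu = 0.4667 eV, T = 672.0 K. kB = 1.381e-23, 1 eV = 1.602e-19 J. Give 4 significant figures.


Step 1: (E - mu) = 0.896 - 0.4667 = 0.4293 eV
Step 2: Convert: (E-mu)*eV = 6.877e-20 J
Step 3: x = (E-mu)*eV/(kB*T) = 7.411
Step 4: f = 1/(exp(7.411)+1) = 0.0006044

0.0006044


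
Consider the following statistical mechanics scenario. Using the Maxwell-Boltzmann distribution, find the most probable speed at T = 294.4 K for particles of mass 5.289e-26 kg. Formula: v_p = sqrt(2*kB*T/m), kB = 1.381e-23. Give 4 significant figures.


Step 1: Numerator = 2*kB*T = 2*1.381e-23*294.4 = 8.131e-21
Step 2: Ratio = 8.131e-21 / 5.289e-26 = 1.537e+05
Step 3: v_p = sqrt(1.537e+05) = 392.1 m/s

392.1


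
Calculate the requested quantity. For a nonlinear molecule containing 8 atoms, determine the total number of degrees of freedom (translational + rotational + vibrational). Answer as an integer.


Step 1: Translational DOF = 3
Step 2: Rotational DOF (nonlinear) = 3
Step 3: Vibrational DOF = 3*8 - 6 = 18
Step 4: Total = 3 + 3 + 18 = 24

24


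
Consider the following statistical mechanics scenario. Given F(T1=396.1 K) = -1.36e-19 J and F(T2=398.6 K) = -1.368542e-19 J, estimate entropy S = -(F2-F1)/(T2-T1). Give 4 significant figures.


Step 1: dF = F2 - F1 = -1.368542e-19 - (-1.36e-19) = -8.542e-22 J
Step 2: dT = T2 - T1 = 398.6 - 396.1 = 2.5 K
Step 3: S = -dF/dT = -(-8.542e-22)/2.5 = 3.417e-22 J/K

3.417e-22


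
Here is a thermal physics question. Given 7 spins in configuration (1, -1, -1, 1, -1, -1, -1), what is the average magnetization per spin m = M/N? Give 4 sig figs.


Step 1: Count up spins (+1): 2, down spins (-1): 5
Step 2: Total magnetization M = 2 - 5 = -3
Step 3: m = M/N = -3/7 = -0.4286

-0.4286


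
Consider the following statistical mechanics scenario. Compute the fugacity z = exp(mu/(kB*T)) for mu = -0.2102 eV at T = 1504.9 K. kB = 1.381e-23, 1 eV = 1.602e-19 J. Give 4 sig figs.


Step 1: Convert mu to Joules: -0.2102*1.602e-19 = -3.367e-20 J
Step 2: kB*T = 1.381e-23*1504.9 = 2.078e-20 J
Step 3: mu/(kB*T) = -1.62
Step 4: z = exp(-1.62) = 0.1978

0.1978


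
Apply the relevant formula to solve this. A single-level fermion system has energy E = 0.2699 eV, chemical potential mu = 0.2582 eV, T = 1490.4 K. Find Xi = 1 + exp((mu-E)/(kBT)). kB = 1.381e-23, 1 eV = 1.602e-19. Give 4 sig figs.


Step 1: (mu - E) = 0.2582 - 0.2699 = -0.0117 eV
Step 2: x = (mu-E)*eV/(kB*T) = -0.0117*1.602e-19/(1.381e-23*1490.4) = -0.09107
Step 3: exp(x) = 0.913
Step 4: Xi = 1 + 0.913 = 1.913

1.913


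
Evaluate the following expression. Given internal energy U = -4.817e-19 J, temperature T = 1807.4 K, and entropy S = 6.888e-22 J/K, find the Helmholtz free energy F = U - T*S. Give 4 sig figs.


Step 1: T*S = 1807.4 * 6.888e-22 = 1.245e-18 J
Step 2: F = U - T*S = -4.817e-19 - 1.245e-18
Step 3: F = -1.727e-18 J

-1.727e-18


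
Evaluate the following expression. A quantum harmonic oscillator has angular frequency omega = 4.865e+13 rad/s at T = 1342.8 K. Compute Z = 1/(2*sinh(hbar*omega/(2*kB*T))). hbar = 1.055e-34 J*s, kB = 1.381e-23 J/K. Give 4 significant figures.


Step 1: Compute x = hbar*omega/(kB*T) = 1.055e-34*4.865e+13/(1.381e-23*1342.8) = 0.2768
Step 2: x/2 = 0.1384
Step 3: sinh(x/2) = 0.1388
Step 4: Z = 1/(2*0.1388) = 3.602

3.602


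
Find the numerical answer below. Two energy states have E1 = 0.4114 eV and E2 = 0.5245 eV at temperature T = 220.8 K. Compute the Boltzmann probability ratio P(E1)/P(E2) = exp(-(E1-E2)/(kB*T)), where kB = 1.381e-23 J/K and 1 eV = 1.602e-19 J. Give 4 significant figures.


Step 1: Compute energy difference dE = E1 - E2 = 0.4114 - 0.5245 = -0.1131 eV
Step 2: Convert to Joules: dE_J = -0.1131 * 1.602e-19 = -1.812e-20 J
Step 3: Compute exponent = -dE_J / (kB * T) = -(-1.812e-20) / (1.381e-23 * 220.8) = 5.942
Step 4: P(E1)/P(E2) = exp(5.942) = 380.7

380.7


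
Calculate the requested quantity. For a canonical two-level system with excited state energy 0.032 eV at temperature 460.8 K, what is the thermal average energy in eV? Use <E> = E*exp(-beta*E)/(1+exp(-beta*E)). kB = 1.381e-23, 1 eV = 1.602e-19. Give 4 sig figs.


Step 1: beta*E = 0.032*1.602e-19/(1.381e-23*460.8) = 0.8056
Step 2: exp(-beta*E) = 0.4468
Step 3: <E> = 0.032*0.4468/(1+0.4468) = 0.009883 eV

0.009883


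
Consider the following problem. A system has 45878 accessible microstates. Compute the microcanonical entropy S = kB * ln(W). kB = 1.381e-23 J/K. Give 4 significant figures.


Step 1: ln(W) = ln(45878) = 10.73
Step 2: S = kB * ln(W) = 1.381e-23 * 10.73
Step 3: S = 1.482e-22 J/K

1.482e-22


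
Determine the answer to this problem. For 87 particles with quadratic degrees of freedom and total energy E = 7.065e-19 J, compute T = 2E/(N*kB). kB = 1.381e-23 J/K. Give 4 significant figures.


Step 1: Numerator = 2*E = 2*7.065e-19 = 1.413e-18 J
Step 2: Denominator = N*kB = 87*1.381e-23 = 1.201e-21
Step 3: T = 1.413e-18 / 1.201e-21 = 1176 K

1176


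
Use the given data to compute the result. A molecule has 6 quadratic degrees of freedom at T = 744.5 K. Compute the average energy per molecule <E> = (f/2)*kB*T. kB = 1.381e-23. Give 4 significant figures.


Step 1: f/2 = 6/2 = 3
Step 2: kB*T = 1.381e-23 * 744.5 = 1.028e-20
Step 3: <E> = 3 * 1.028e-20 = 3.084e-20 J

3.084e-20


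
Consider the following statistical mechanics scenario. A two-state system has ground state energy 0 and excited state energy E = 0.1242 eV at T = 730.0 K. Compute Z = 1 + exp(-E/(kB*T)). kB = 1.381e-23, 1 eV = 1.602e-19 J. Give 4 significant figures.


Step 1: Compute beta*E = E*eV/(kB*T) = 0.1242*1.602e-19/(1.381e-23*730.0) = 1.974
Step 2: exp(-beta*E) = exp(-1.974) = 0.139
Step 3: Z = 1 + 0.139 = 1.139

1.139


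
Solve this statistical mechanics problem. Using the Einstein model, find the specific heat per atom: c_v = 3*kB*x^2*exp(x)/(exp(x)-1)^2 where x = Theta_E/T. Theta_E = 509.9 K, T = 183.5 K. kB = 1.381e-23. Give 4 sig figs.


Step 1: x = Theta_E/T = 509.9/183.5 = 2.779
Step 2: x^2 = 7.721
Step 3: exp(x) = 16.1
Step 4: c_v = 3*1.381e-23*7.721*16.1/(16.1-1)^2 = 2.259e-23

2.259e-23


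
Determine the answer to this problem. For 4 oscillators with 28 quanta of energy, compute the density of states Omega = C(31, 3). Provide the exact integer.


Step 1: Use binomial coefficient C(31, 3)
Step 2: Numerator = 31! / 28!
Step 3: Denominator = 3!
Step 4: Omega = 4495

4495


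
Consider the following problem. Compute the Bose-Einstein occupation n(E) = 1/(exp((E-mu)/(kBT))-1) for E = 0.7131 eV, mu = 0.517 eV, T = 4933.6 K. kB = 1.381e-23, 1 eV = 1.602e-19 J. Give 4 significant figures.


Step 1: (E - mu) = 0.1961 eV
Step 2: x = (E-mu)*eV/(kB*T) = 0.1961*1.602e-19/(1.381e-23*4933.6) = 0.4611
Step 3: exp(x) = 1.586
Step 4: n = 1/(exp(x)-1) = 1.707

1.707


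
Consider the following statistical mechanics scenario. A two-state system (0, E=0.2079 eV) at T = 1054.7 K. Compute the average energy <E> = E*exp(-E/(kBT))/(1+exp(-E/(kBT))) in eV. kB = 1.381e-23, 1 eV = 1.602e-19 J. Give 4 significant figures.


Step 1: beta*E = 0.2079*1.602e-19/(1.381e-23*1054.7) = 2.287
Step 2: exp(-beta*E) = 0.1016
Step 3: <E> = 0.2079*0.1016/(1+0.1016) = 0.01918 eV

0.01918


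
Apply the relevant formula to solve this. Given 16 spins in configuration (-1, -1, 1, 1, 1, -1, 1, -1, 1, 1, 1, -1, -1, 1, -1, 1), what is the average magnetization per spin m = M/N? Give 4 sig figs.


Step 1: Count up spins (+1): 9, down spins (-1): 7
Step 2: Total magnetization M = 9 - 7 = 2
Step 3: m = M/N = 2/16 = 0.125

0.125


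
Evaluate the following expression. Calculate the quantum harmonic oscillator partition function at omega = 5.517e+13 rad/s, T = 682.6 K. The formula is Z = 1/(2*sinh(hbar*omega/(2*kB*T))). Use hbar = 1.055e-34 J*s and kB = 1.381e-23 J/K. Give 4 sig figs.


Step 1: Compute x = hbar*omega/(kB*T) = 1.055e-34*5.517e+13/(1.381e-23*682.6) = 0.6174
Step 2: x/2 = 0.3087
Step 3: sinh(x/2) = 0.3136
Step 4: Z = 1/(2*0.3136) = 1.594

1.594


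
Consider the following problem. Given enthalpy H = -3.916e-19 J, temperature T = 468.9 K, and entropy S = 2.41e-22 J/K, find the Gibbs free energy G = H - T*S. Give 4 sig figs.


Step 1: T*S = 468.9 * 2.41e-22 = 1.13e-19 J
Step 2: G = H - T*S = -3.916e-19 - 1.13e-19
Step 3: G = -5.046e-19 J

-5.046e-19


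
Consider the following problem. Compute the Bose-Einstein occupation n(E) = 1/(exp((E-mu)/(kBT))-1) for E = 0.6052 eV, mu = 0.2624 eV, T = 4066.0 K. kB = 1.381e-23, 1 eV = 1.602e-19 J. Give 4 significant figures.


Step 1: (E - mu) = 0.3428 eV
Step 2: x = (E-mu)*eV/(kB*T) = 0.3428*1.602e-19/(1.381e-23*4066.0) = 0.978
Step 3: exp(x) = 2.659
Step 4: n = 1/(exp(x)-1) = 0.6027

0.6027


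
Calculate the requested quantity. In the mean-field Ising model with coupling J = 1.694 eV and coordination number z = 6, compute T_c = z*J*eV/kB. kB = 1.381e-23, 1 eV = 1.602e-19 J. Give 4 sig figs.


Step 1: z*J = 6*1.694 = 10.16 eV
Step 2: Convert to Joules: 10.16*1.602e-19 = 1.628e-18 J
Step 3: T_c = 1.628e-18 / 1.381e-23 = 1.179e+05 K

1.179e+05


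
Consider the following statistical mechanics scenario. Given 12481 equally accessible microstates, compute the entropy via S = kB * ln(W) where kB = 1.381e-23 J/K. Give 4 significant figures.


Step 1: ln(W) = ln(12481) = 9.432
Step 2: S = kB * ln(W) = 1.381e-23 * 9.432
Step 3: S = 1.303e-22 J/K

1.303e-22
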